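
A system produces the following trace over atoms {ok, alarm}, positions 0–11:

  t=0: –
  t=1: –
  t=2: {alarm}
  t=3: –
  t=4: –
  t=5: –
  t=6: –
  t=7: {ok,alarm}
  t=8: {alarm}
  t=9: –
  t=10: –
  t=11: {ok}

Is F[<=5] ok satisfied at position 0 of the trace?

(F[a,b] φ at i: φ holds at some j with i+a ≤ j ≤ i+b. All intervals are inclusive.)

False

Check ok at each j in [0,5]:
  j=0: false
  j=1: false
  j=2: false
  j=3: false
  j=4: false
  j=5: false
No position in the window satisfies it → formula fails.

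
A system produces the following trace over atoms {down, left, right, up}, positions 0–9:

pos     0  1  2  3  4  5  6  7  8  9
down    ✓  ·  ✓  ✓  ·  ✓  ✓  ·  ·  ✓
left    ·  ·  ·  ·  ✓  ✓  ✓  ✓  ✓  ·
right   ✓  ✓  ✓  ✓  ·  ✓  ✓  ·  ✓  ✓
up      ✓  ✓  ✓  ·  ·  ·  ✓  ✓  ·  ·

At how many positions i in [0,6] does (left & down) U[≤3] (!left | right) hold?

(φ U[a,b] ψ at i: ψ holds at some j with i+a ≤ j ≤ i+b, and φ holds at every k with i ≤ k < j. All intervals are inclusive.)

Evaluate at each i in [0,6]:
  i=0: ✓ (rhs at j=0)
  i=1: ✓ (rhs at j=1)
  i=2: ✓ (rhs at j=2)
  i=3: ✓ (rhs at j=3)
  i=4: ✗ (lhs fails at k=4 before rhs at j=5)
  i=5: ✓ (rhs at j=5)
  i=6: ✓ (rhs at j=6)
Positions where it holds: {0, 1, 2, 3, 5, 6} → 6.

6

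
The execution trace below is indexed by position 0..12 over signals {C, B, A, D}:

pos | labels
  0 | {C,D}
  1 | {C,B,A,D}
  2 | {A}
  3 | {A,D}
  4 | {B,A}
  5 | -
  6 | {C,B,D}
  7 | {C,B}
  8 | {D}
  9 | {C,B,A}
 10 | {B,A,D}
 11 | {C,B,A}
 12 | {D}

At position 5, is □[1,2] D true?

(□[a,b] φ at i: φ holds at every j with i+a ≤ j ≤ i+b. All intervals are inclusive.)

Check D at every j in [6,7]:
  j=6: true
  j=7: false
Fails at j=7 → formula fails.

No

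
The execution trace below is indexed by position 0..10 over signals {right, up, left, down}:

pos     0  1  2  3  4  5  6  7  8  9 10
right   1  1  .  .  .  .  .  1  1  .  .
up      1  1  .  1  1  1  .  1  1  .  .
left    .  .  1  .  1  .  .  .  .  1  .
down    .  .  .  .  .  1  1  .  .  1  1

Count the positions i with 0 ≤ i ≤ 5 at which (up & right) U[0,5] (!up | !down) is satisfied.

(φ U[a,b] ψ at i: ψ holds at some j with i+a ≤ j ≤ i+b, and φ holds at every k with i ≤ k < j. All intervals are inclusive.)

5

Evaluate at each i in [0,5]:
  i=0: ✓ (rhs at j=0)
  i=1: ✓ (rhs at j=1)
  i=2: ✓ (rhs at j=2)
  i=3: ✓ (rhs at j=3)
  i=4: ✓ (rhs at j=4)
  i=5: ✗ (lhs fails at k=5 before rhs at j=6)
Positions where it holds: {0, 1, 2, 3, 4} → 5.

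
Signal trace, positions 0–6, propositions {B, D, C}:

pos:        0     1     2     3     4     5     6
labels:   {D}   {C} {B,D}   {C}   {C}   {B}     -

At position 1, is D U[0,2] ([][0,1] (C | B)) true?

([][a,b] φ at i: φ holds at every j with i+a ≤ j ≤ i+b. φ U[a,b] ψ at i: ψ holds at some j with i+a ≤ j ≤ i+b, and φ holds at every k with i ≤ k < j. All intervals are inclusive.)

Holds

Need some j in [1,3] with [][0,1] (C | B), and D at every k in [1,j-1].
  j=1: [][0,1] (C | B) holds; no prefix to check → satisfied.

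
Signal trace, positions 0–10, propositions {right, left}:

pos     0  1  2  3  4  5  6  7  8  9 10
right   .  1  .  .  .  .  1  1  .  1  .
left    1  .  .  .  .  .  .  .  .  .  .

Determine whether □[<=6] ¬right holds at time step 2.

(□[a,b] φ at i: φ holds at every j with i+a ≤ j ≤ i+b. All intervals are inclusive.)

Check ¬right at every j in [2,8]:
  j=2: true
  j=3: true
  j=4: true
  j=5: true
  j=6: false
  j=7: false
  j=8: true
Fails at j=6 → formula fails.

Does not hold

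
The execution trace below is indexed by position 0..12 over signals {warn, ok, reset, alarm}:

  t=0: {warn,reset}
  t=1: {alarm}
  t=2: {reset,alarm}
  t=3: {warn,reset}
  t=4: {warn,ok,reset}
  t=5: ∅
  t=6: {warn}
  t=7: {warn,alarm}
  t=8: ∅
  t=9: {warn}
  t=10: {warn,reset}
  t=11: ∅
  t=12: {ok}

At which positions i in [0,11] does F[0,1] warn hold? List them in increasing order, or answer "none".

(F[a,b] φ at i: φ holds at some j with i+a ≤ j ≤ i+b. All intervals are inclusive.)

Evaluate at each i in [0,11]:
  i=0: ✓ (witness j=0)
  i=1: ✗ (none in [1,2])
  i=2: ✓ (witness j=3)
  i=3: ✓ (witness j=3)
  i=4: ✓ (witness j=4)
  i=5: ✓ (witness j=6)
  i=6: ✓ (witness j=6)
  i=7: ✓ (witness j=7)
  i=8: ✓ (witness j=9)
  i=9: ✓ (witness j=9)
  i=10: ✓ (witness j=10)
  i=11: ✗ (none in [11,12])

0, 2, 3, 4, 5, 6, 7, 8, 9, 10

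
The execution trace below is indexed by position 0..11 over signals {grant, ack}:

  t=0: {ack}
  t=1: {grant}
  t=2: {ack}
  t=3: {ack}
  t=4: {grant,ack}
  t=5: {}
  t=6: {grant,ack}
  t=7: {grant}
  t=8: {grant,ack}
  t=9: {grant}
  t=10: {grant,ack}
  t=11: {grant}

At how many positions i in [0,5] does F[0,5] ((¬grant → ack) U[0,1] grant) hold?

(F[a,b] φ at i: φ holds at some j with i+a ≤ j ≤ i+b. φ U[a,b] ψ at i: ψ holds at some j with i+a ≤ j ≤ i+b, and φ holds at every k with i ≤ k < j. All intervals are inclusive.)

6

Evaluate at each i in [0,5]:
  i=0: ✓ (witness j=0)
  i=1: ✓ (witness j=1)
  i=2: ✓ (witness j=3)
  i=3: ✓ (witness j=3)
  i=4: ✓ (witness j=4)
  i=5: ✓ (witness j=6)
Positions where it holds: {0, 1, 2, 3, 4, 5} → 6.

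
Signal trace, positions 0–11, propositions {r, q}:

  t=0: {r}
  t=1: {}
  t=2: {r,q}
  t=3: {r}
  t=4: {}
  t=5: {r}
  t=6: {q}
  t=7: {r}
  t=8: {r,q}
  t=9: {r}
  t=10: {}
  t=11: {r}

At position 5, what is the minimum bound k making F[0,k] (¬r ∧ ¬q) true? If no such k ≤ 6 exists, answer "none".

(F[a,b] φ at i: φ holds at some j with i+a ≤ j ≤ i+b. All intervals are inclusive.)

Scan j = 5,6,… for (¬r ∧ ¬q):
  j=5: fails
  j=6: fails
  j=7: fails
  j=8: fails
  j=9: fails
  j=10: holds
First hit at j=10, so smallest k = 10-5 = 5.

5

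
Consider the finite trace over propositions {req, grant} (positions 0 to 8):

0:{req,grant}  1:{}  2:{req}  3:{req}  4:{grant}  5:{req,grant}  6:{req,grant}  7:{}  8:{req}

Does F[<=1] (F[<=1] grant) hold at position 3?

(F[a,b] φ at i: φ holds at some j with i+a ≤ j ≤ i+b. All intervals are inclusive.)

Check F[<=1] grant at each j in [3,4]:
  j=3: holds (witness at 4)
  j=4: holds (witness at 4)
Found at j=3 → formula holds.

Holds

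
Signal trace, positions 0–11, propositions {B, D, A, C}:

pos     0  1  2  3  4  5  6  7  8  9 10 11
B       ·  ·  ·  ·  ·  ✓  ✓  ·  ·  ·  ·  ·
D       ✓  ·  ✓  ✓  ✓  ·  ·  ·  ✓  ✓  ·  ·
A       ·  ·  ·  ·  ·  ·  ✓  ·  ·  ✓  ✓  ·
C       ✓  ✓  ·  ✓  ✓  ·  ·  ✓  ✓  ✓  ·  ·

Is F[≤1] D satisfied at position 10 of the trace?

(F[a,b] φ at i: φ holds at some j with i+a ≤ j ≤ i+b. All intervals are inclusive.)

No

Check D at each j in [10,11]:
  j=10: false
  j=11: false
No position in the window satisfies it → formula fails.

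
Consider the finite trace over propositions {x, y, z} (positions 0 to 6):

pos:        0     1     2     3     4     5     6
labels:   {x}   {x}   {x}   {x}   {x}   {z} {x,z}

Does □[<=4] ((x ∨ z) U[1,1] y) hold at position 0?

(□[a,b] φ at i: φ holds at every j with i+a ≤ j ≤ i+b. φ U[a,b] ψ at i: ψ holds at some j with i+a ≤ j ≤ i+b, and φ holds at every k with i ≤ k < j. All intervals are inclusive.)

False

Check ((x ∨ z) U[1,1] y) at every j in [0,4]:
  j=0: fails
  j=1: fails
  j=2: fails
  j=3: fails
  j=4: fails
Fails at j=0 → formula fails.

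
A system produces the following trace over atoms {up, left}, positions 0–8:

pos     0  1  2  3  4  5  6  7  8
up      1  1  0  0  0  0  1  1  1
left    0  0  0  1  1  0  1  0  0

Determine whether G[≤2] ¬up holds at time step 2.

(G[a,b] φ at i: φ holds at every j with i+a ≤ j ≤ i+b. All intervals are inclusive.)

Holds

Check ¬up at every j in [2,4]:
  j=2: true
  j=3: true
  j=4: true
All positions satisfy it → formula holds.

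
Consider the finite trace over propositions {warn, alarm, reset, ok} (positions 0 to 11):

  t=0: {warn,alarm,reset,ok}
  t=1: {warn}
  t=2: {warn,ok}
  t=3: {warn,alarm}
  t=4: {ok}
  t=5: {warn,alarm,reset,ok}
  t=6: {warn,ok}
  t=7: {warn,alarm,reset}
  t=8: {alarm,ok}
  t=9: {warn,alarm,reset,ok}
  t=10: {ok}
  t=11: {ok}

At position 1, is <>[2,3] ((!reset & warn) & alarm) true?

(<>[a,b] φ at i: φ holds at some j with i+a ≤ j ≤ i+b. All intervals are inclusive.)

Check ((!reset & warn) & alarm) at each j in [3,4]:
  j=3: true
  j=4: false
Found at j=3 → formula holds.

Holds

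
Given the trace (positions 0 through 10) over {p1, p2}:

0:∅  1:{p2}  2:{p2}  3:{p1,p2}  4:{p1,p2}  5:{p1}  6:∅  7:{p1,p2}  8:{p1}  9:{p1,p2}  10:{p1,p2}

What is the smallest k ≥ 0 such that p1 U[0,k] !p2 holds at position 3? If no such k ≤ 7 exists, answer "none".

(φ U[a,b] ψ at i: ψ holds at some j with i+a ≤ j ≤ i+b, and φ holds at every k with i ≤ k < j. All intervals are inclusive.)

Need earliest j ≥ 3 with !p2, and p1 at every k in [3,j-1].
  j=3: rhs fails.
  j=4: rhs fails.
  j=5: rhs holds; lhs holds on [3,4]. k = 2.

2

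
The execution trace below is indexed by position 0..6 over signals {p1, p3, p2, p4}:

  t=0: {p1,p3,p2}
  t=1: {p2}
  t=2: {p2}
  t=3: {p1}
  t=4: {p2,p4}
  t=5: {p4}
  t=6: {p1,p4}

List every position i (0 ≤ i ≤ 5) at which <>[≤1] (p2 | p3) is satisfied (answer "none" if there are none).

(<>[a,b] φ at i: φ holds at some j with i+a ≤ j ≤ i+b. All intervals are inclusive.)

0, 1, 2, 3, 4

Evaluate at each i in [0,5]:
  i=0: ✓ (witness j=0)
  i=1: ✓ (witness j=1)
  i=2: ✓ (witness j=2)
  i=3: ✓ (witness j=4)
  i=4: ✓ (witness j=4)
  i=5: ✗ (none in [5,6])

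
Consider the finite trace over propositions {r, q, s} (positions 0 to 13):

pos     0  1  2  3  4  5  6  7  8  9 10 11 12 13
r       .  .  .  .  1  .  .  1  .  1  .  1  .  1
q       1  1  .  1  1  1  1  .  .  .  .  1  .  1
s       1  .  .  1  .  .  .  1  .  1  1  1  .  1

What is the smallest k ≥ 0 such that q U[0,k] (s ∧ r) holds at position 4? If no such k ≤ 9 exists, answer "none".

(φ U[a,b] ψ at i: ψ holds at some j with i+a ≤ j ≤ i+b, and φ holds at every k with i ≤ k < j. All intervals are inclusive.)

Need earliest j ≥ 4 with (s ∧ r), and q at every k in [4,j-1].
  j=4: rhs fails.
  j=5: rhs fails.
  j=6: rhs fails.
  j=7: rhs holds; lhs holds on [4,6]. k = 3.

3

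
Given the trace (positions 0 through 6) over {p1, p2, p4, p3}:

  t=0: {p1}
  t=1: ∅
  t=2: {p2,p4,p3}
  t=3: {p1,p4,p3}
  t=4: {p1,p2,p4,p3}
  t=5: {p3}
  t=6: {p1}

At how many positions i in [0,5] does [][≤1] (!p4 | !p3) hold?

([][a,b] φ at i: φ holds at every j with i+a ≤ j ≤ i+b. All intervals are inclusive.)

Evaluate at each i in [0,5]:
  i=0: ✓ (all of [0,1])
  i=1: ✗ (fails at j=2)
  i=2: ✗ (fails at j=2)
  i=3: ✗ (fails at j=3)
  i=4: ✗ (fails at j=4)
  i=5: ✓ (all of [5,6])
Positions where it holds: {0, 5} → 2.

2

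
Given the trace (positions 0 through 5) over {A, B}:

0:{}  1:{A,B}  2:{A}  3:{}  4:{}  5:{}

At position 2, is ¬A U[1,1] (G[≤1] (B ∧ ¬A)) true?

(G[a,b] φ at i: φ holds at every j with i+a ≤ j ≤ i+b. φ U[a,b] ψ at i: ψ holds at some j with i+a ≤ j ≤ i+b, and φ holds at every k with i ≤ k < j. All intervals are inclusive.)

Need some j in [3,3] with G[≤1] (B ∧ ¬A), and ¬A at every k in [2,j-1].
  j=3: G[≤1] (B ∧ ¬A) — fails at 3.
No j in the window works → until fails.

Does not hold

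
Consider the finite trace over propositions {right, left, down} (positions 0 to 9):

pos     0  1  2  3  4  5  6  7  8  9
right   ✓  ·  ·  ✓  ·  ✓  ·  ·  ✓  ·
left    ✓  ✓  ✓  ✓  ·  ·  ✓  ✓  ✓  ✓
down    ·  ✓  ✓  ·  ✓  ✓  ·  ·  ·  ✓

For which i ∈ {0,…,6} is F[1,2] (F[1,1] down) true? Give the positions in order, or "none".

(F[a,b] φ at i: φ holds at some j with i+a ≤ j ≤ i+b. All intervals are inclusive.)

0, 1, 2, 3, 6

Evaluate at each i in [0,6]:
  i=0: ✓ (witness j=1)
  i=1: ✓ (witness j=3)
  i=2: ✓ (witness j=3)
  i=3: ✓ (witness j=4)
  i=4: ✗ (none in [5,6])
  i=5: ✗ (none in [6,7])
  i=6: ✓ (witness j=8)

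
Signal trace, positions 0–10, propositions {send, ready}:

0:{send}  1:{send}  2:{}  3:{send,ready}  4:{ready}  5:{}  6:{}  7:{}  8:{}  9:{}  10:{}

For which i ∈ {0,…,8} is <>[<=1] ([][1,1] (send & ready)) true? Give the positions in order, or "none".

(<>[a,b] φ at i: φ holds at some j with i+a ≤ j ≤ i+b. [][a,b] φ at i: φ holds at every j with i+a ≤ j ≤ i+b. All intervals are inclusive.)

Evaluate at each i in [0,8]:
  i=0: ✗ (none in [0,1])
  i=1: ✓ (witness j=2)
  i=2: ✓ (witness j=2)
  i=3: ✗ (none in [3,4])
  i=4: ✗ (none in [4,5])
  i=5: ✗ (none in [5,6])
  i=6: ✗ (none in [6,7])
  i=7: ✗ (none in [7,8])
  i=8: ✗ (none in [8,9])

1, 2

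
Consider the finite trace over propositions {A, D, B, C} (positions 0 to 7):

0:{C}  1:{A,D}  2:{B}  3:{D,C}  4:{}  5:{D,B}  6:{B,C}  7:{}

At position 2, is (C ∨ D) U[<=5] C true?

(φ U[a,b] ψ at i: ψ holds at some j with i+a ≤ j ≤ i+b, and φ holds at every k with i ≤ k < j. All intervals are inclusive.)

Need some j in [2,7] with C, and (C ∨ D) at every k in [2,j-1].
  j=2: C false.
  j=3: C holds, but (C ∨ D) fails at k=2 → not this j.
  j=4: C false.
  j=5: C false.
  j=6: C holds, but (C ∨ D) fails at k=2 → not this j.
  j=7: C false.
No j in the window works → until fails.

Does not hold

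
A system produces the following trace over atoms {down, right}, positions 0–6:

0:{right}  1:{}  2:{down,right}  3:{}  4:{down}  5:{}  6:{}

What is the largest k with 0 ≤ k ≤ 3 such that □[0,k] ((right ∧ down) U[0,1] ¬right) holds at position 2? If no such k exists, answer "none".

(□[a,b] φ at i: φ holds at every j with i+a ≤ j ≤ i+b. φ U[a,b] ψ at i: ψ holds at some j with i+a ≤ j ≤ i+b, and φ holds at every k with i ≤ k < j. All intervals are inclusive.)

((right ∧ down) U[0,1] ¬right) must hold from j=2 onward; find where it first fails.
  j=2: holds
  j=3: holds
  j=4: holds
  j=5: holds
Holds through j=5; largest k = 3.

3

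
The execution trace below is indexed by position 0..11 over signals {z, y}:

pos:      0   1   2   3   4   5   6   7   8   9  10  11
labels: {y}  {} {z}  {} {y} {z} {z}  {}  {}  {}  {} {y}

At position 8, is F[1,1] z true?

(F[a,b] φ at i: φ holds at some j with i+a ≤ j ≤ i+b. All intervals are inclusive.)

Check z at each j in [9,9]:
  j=9: false
No position in the window satisfies it → formula fails.

False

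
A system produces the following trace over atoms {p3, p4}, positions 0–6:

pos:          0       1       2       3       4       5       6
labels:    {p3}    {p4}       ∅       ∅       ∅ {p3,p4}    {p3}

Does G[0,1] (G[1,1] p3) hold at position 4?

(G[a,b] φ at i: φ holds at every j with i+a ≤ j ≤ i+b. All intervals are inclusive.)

Check G[1,1] p3 at every j in [4,5]:
  j=4: holds on [5,5]
  j=5: holds on [6,6]
All positions satisfy it → formula holds.

Yes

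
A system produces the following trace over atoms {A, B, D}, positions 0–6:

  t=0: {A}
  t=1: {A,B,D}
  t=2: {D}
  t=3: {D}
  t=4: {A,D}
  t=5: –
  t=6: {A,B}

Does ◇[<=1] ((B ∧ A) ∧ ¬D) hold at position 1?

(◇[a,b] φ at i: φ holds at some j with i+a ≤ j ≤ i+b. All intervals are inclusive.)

Does not hold

Check ((B ∧ A) ∧ ¬D) at each j in [1,2]:
  j=1: false
  j=2: false
No position in the window satisfies it → formula fails.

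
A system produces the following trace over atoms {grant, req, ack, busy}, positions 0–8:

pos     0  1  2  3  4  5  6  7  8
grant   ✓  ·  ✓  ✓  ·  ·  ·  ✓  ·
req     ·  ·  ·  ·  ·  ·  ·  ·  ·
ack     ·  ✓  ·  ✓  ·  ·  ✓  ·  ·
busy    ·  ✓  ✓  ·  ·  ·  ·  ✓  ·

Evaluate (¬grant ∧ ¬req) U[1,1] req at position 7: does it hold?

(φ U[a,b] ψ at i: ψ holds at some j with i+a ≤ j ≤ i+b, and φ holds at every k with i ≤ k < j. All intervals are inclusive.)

Need some j in [8,8] with req, and (¬grant ∧ ¬req) at every k in [7,j-1].
  j=8: req false.
No j in the window works → until fails.

No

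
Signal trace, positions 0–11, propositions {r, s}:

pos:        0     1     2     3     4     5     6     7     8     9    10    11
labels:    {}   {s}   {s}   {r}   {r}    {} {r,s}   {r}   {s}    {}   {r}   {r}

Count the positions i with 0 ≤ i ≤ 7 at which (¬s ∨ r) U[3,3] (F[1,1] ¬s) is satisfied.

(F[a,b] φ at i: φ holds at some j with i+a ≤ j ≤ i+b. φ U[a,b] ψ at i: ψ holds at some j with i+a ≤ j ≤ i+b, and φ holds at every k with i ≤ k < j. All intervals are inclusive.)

2

Evaluate at each i in [0,7]:
  i=0: ✗ (lhs fails at k=1 before rhs at j=3)
  i=1: ✗ (lhs fails at k=1 before rhs at j=4)
  i=2: ✗ (no rhs in [5,5])
  i=3: ✓ (rhs at j=6; lhs holds on [3,5])
  i=4: ✗ (no rhs in [7,7])
  i=5: ✓ (rhs at j=8; lhs holds on [5,7])
  i=6: ✗ (lhs fails at k=8 before rhs at j=9)
  i=7: ✗ (lhs fails at k=8 before rhs at j=10)
Positions where it holds: {3, 5} → 2.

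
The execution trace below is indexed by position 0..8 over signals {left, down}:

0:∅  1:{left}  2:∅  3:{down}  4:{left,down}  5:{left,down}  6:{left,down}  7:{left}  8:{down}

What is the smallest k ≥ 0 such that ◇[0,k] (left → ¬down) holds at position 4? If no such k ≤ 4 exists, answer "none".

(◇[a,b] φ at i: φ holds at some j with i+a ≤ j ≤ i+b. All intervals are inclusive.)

Scan j = 4,5,… for (left → ¬down):
  j=4: fails
  j=5: fails
  j=6: fails
  j=7: holds
First hit at j=7, so smallest k = 7-4 = 3.

3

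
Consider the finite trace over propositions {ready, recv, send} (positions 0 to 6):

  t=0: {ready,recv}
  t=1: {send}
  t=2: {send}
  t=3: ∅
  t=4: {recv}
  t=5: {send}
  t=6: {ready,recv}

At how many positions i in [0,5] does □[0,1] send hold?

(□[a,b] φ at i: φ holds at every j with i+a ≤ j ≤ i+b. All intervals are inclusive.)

Evaluate at each i in [0,5]:
  i=0: ✗ (fails at j=0)
  i=1: ✓ (all of [1,2])
  i=2: ✗ (fails at j=3)
  i=3: ✗ (fails at j=3)
  i=4: ✗ (fails at j=4)
  i=5: ✗ (fails at j=6)
Positions where it holds: {1} → 1.

1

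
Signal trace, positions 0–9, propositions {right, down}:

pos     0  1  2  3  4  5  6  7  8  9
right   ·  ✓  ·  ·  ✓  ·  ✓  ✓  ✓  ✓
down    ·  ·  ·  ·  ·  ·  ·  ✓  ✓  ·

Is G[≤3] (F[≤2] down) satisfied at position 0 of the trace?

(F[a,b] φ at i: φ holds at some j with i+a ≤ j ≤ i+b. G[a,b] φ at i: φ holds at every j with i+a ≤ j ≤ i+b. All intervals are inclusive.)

False

Check F[≤2] down at every j in [0,3]:
  j=0: fails (none in [0,2])
  j=1: fails (none in [1,3])
  j=2: fails (none in [2,4])
  j=3: fails (none in [3,5])
Fails at j=0 → formula fails.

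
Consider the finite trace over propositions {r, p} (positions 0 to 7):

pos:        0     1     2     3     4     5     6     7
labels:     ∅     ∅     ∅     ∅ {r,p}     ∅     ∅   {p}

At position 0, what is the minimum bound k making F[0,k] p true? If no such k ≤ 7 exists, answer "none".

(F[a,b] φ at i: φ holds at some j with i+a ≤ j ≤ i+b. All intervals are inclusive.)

4

Scan j = 0,1,… for p:
  j=0: fails
  j=1: fails
  j=2: fails
  j=3: fails
  j=4: holds
First hit at j=4, so smallest k = 4-0 = 4.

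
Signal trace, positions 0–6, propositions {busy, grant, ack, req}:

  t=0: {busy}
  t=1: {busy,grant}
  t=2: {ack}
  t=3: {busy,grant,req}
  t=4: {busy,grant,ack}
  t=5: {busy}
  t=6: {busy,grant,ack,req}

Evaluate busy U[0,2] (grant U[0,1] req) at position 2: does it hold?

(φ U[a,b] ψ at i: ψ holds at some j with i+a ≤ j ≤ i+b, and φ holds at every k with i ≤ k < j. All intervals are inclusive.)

Need some j in [2,4] with (grant U[0,1] req), and busy at every k in [2,j-1].
  j=2: (grant U[0,1] req) — fails.
  j=3: (grant U[0,1] req) holds, but busy fails at k=2 → not this j.
  j=4: (grant U[0,1] req) — fails.
No j in the window works → until fails.

No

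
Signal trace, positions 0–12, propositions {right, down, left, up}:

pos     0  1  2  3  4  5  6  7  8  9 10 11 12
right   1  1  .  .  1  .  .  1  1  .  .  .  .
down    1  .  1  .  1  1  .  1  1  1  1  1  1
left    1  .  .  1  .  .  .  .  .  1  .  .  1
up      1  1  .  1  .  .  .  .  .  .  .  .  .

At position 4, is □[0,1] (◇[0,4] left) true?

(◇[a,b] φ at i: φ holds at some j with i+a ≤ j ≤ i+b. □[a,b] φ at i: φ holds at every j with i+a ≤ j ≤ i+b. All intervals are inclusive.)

Does not hold

Check ◇[0,4] left at every j in [4,5]:
  j=4: fails (none in [4,8])
  j=5: holds (witness at 9)
Fails at j=4 → formula fails.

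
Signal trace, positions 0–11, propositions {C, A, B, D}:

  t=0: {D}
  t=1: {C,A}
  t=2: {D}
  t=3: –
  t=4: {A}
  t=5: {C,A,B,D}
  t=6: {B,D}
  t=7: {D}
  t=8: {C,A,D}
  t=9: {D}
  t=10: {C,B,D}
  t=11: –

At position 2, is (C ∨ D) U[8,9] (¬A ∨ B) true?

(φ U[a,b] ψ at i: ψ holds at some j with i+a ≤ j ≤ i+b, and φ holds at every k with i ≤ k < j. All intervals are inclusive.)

False

Need some j in [10,11] with (¬A ∨ B), and (C ∨ D) at every k in [2,j-1].
  j=10: (¬A ∨ B) holds, but (C ∨ D) fails at k=3 → not this j.
  j=11: (¬A ∨ B) holds, but (C ∨ D) fails at k=3 → not this j.
No j in the window works → until fails.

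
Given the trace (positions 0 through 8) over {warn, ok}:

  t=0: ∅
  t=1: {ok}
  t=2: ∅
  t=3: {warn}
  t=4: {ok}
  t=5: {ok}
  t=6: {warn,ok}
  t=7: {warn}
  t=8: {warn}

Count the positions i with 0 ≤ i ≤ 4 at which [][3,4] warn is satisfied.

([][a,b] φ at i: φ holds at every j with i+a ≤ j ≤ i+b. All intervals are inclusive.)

2

Evaluate at each i in [0,4]:
  i=0: ✗ (fails at j=4)
  i=1: ✗ (fails at j=4)
  i=2: ✗ (fails at j=5)
  i=3: ✓ (all of [6,7])
  i=4: ✓ (all of [7,8])
Positions where it holds: {3, 4} → 2.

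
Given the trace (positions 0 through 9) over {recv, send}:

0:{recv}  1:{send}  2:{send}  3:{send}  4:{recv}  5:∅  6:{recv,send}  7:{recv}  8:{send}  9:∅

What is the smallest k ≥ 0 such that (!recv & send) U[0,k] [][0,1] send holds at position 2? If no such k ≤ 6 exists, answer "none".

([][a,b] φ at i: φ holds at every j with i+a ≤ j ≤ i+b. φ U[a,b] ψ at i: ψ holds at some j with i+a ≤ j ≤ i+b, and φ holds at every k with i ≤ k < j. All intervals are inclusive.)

0

Need earliest j ≥ 2 with [][0,1] send, and (!recv & send) at every k in [2,j-1].
  j=2: rhs holds (empty prefix). k = 0.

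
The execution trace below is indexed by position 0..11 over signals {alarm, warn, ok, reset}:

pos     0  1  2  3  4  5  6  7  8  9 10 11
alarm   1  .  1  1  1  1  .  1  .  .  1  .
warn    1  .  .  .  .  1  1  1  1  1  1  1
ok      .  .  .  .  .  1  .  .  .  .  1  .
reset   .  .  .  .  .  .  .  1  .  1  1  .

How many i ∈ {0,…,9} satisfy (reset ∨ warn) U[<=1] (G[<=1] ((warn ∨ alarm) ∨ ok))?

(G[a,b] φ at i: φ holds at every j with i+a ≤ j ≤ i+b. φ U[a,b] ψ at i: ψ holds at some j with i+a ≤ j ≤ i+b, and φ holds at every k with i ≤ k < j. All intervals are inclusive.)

8

Evaluate at each i in [0,9]:
  i=0: ✗ (no rhs in [0,1])
  i=1: ✗ (lhs fails at k=1 before rhs at j=2)
  i=2: ✓ (rhs at j=2)
  i=3: ✓ (rhs at j=3)
  i=4: ✓ (rhs at j=4)
  i=5: ✓ (rhs at j=5)
  i=6: ✓ (rhs at j=6)
  i=7: ✓ (rhs at j=7)
  i=8: ✓ (rhs at j=8)
  i=9: ✓ (rhs at j=9)
Positions where it holds: {2, 3, 4, 5, 6, 7, 8, 9} → 8.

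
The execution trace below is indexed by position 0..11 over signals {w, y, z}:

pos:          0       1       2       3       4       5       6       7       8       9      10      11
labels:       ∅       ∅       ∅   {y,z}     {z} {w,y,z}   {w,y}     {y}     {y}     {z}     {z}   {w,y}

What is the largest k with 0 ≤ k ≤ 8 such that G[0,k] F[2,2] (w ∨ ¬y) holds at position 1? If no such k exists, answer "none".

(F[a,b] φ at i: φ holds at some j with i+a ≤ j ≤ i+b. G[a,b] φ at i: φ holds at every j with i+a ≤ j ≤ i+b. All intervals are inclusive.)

none

F[2,2] (w ∨ ¬y) must hold from j=1 onward; find where it first fails.
  j=1: fails → no k works.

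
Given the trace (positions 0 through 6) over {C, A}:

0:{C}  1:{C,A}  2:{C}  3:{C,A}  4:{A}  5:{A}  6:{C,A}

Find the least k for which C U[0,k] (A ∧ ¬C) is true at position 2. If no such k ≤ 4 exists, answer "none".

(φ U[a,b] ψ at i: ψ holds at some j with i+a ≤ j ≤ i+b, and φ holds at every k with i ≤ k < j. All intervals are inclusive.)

2

Need earliest j ≥ 2 with (A ∧ ¬C), and C at every k in [2,j-1].
  j=2: rhs fails.
  j=3: rhs fails.
  j=4: rhs holds; lhs holds on [2,3]. k = 2.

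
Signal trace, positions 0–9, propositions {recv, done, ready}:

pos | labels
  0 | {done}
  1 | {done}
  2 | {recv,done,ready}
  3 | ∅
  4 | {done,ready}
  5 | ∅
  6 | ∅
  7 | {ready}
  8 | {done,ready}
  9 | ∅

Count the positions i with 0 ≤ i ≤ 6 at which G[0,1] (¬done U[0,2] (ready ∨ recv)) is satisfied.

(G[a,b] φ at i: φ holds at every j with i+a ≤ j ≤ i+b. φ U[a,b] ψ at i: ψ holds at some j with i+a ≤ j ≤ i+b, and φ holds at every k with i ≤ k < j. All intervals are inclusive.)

5

Evaluate at each i in [0,6]:
  i=0: ✗ (fails at j=0)
  i=1: ✗ (fails at j=1)
  i=2: ✓ (all of [2,3])
  i=3: ✓ (all of [3,4])
  i=4: ✓ (all of [4,5])
  i=5: ✓ (all of [5,6])
  i=6: ✓ (all of [6,7])
Positions where it holds: {2, 3, 4, 5, 6} → 5.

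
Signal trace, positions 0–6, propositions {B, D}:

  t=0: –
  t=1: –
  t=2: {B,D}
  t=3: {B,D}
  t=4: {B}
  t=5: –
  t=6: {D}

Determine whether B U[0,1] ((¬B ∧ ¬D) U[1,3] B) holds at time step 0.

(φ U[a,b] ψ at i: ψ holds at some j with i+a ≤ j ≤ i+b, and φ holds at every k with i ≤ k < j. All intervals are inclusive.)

Need some j in [0,1] with ((¬B ∧ ¬D) U[1,3] B), and B at every k in [0,j-1].
  j=0: ((¬B ∧ ¬D) U[1,3] B) holds; no prefix to check → satisfied.

True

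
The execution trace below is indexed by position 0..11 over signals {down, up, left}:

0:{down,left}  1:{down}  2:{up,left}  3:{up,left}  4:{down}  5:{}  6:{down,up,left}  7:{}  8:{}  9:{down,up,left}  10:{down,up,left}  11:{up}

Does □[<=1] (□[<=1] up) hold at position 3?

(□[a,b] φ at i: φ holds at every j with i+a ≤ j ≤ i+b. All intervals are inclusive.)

Check □[<=1] up at every j in [3,4]:
  j=3: fails at 4
  j=4: fails at 4
Fails at j=3 → formula fails.

No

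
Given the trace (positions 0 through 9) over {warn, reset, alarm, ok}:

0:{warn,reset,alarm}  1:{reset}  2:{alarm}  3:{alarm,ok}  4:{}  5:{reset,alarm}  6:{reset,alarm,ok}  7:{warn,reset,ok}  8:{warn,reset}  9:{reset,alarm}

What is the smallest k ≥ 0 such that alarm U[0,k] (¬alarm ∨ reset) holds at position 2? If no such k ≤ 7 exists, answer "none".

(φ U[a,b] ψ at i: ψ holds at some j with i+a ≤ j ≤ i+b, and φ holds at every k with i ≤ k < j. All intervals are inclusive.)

Need earliest j ≥ 2 with (¬alarm ∨ reset), and alarm at every k in [2,j-1].
  j=2: rhs fails.
  j=3: rhs fails.
  j=4: rhs holds; lhs holds on [2,3]. k = 2.

2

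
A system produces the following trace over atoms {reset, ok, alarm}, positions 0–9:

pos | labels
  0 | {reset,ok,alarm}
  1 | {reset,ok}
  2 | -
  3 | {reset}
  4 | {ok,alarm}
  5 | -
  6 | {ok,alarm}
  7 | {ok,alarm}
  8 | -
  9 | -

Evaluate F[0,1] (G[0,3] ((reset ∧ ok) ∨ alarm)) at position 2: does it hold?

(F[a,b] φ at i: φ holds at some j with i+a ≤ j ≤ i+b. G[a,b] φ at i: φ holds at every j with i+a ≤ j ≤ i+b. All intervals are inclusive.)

No

Check G[0,3] ((reset ∧ ok) ∨ alarm) at each j in [2,3]:
  j=2: fails at 2
  j=3: fails at 3
No position in the window satisfies it → formula fails.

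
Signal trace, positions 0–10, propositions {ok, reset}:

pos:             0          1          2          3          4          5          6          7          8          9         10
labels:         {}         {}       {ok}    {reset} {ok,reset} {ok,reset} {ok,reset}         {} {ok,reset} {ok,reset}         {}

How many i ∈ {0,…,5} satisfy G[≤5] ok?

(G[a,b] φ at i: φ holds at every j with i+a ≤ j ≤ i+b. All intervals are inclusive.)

0

Evaluate at each i in [0,5]:
  i=0: ✗ (fails at j=0)
  i=1: ✗ (fails at j=1)
  i=2: ✗ (fails at j=3)
  i=3: ✗ (fails at j=3)
  i=4: ✗ (fails at j=7)
  i=5: ✗ (fails at j=7)
Positions where it holds: {} → 0.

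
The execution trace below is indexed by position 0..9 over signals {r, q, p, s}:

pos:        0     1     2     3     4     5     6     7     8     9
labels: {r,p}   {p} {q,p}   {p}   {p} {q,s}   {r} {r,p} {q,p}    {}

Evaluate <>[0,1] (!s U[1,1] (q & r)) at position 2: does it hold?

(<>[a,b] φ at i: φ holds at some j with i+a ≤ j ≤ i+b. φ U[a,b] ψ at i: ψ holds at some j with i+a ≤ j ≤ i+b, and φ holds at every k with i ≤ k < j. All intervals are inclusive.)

Does not hold

Check (!s U[1,1] (q & r)) at each j in [2,3]:
  j=2: fails
  j=3: fails
No position in the window satisfies it → formula fails.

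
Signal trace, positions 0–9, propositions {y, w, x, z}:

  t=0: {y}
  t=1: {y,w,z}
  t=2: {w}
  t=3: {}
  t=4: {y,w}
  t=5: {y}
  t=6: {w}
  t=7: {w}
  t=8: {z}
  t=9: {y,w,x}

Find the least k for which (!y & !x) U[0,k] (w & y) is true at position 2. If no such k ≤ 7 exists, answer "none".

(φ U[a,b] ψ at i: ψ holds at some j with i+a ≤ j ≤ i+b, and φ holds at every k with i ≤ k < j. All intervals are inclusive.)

Need earliest j ≥ 2 with (w & y), and (!y & !x) at every k in [2,j-1].
  j=2: rhs fails.
  j=3: rhs fails.
  j=4: rhs holds; lhs holds on [2,3]. k = 2.

2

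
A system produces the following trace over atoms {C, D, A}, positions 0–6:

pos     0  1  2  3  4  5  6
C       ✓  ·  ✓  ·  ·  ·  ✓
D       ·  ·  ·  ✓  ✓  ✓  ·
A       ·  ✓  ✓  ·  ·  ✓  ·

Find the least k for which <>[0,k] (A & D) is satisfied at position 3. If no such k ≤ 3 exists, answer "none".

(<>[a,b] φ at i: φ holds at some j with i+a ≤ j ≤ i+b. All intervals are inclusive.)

Scan j = 3,4,… for (A & D):
  j=3: fails
  j=4: fails
  j=5: holds
First hit at j=5, so smallest k = 5-3 = 2.

2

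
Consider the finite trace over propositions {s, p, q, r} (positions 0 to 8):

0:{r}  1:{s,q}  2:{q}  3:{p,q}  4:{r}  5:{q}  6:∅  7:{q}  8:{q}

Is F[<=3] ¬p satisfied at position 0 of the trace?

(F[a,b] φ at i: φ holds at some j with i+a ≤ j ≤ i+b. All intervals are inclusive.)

Check ¬p at each j in [0,3]:
  j=0: true
  j=1: true
  j=2: true
  j=3: false
Found at j=0 → formula holds.

True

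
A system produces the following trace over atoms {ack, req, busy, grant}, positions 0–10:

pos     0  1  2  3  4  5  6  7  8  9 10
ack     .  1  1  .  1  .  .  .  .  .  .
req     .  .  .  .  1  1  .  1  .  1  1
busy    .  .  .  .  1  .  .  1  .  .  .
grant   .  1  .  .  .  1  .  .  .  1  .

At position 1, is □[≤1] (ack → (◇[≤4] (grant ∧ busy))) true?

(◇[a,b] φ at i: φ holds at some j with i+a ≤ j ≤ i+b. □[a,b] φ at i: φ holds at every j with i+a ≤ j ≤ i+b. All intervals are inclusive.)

No

Check (ack → (◇[≤4] (grant ∧ busy))) at every j in [1,2]:
  j=1: antecedent true; consequent fails (none in [1,5]) → ✗
  j=2: antecedent true; consequent fails (none in [2,6]) → ✗
Fails at j=1 → formula fails.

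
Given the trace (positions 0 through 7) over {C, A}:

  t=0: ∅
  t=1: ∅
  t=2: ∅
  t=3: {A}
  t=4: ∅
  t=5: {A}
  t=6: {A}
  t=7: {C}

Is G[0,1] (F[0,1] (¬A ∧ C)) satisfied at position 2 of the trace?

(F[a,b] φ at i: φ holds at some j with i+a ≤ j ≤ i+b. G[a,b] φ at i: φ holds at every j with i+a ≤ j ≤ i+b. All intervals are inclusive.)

False

Check F[0,1] (¬A ∧ C) at every j in [2,3]:
  j=2: fails (none in [2,3])
  j=3: fails (none in [3,4])
Fails at j=2 → formula fails.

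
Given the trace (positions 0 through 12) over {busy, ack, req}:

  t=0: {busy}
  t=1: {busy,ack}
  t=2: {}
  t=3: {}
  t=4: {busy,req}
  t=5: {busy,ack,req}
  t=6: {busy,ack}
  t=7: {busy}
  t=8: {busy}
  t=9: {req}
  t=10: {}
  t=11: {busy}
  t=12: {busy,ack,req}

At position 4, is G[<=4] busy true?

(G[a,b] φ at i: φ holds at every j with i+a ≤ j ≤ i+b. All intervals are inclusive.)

Check busy at every j in [4,8]:
  j=4: true
  j=5: true
  j=6: true
  j=7: true
  j=8: true
All positions satisfy it → formula holds.

True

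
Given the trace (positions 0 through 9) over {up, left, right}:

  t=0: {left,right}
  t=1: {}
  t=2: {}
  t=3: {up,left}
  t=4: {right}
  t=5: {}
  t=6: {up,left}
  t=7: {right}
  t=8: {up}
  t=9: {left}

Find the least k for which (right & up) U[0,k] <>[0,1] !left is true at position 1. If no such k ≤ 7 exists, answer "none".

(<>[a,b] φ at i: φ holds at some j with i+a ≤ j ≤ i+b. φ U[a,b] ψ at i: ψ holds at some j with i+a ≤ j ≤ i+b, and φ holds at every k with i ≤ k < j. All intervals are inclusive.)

Need earliest j ≥ 1 with <>[0,1] !left, and (right & up) at every k in [1,j-1].
  j=1: rhs holds (empty prefix). k = 0.

0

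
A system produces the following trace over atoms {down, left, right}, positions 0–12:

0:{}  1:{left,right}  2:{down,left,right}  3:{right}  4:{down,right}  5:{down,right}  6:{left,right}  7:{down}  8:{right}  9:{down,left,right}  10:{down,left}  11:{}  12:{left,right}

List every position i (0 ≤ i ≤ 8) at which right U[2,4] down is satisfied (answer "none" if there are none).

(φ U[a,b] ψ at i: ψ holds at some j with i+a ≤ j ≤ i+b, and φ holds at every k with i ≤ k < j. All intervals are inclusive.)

Evaluate at each i in [0,8]:
  i=0: ✗ (lhs fails at k=0 before rhs at j=2)
  i=1: ✓ (rhs at j=4; lhs holds on [1,3])
  i=2: ✓ (rhs at j=4; lhs holds on [2,3])
  i=3: ✓ (rhs at j=5; lhs holds on [3,4])
  i=4: ✓ (rhs at j=7; lhs holds on [4,6])
  i=5: ✓ (rhs at j=7; lhs holds on [5,6])
  i=6: ✗ (lhs fails at k=7 before rhs at j=9)
  i=7: ✗ (lhs fails at k=7 before rhs at j=9)
  i=8: ✓ (rhs at j=10; lhs holds on [8,9])

1, 2, 3, 4, 5, 8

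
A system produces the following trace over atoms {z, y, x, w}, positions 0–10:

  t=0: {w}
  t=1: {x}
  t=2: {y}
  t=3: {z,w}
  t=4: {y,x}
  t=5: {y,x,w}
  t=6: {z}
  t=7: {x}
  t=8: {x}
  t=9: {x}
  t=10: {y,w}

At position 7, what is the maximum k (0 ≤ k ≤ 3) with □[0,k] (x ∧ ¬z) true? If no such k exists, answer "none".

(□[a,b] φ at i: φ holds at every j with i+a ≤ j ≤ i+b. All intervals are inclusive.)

(x ∧ ¬z) must hold from j=7 onward; find where it first fails.
  j=7: holds
  j=8: holds
  j=9: holds
  j=10: fails
Holds on [7,9], so largest k = 2.

2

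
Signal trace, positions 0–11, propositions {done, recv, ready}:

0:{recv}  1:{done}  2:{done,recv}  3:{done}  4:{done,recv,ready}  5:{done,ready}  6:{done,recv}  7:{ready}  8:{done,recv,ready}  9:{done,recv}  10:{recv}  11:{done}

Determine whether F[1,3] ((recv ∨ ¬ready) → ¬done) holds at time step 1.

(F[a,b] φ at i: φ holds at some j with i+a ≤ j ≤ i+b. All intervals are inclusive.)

Check ((recv ∨ ¬ready) → ¬done) at each j in [2,4]:
  j=2: false
  j=3: false
  j=4: false
No position in the window satisfies it → formula fails.

No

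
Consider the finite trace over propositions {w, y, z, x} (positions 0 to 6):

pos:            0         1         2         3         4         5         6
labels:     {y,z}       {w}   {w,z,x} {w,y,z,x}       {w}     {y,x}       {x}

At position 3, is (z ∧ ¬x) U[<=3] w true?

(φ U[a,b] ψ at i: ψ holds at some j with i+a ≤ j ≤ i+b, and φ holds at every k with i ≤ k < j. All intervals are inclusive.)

Holds

Need some j in [3,6] with w, and (z ∧ ¬x) at every k in [3,j-1].
  j=3: w holds; no prefix to check → satisfied.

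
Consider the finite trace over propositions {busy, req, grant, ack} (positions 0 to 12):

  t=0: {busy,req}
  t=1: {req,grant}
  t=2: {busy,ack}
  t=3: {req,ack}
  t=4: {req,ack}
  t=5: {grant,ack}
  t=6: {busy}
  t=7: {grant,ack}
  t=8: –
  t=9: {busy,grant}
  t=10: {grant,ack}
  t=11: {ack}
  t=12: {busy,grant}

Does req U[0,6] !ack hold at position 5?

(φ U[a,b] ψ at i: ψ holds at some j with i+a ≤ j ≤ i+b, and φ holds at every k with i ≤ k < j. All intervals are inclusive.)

Does not hold

Need some j in [5,11] with !ack, and req at every k in [5,j-1].
  j=5: !ack false.
  j=6: !ack holds, but req fails at k=5 → not this j.
  j=7: !ack false.
  j=8: !ack holds, but req fails at k=5 → not this j.
  j=9: !ack holds, but req fails at k=5 → not this j.
  j=10: !ack false.
  j=11: !ack false.
No j in the window works → until fails.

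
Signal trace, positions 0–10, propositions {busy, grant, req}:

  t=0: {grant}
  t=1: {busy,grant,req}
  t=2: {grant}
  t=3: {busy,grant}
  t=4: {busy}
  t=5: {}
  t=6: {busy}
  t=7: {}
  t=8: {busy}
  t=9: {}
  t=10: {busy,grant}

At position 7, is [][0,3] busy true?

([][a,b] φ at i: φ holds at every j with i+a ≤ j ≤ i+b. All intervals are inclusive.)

Does not hold

Check busy at every j in [7,10]:
  j=7: false
  j=8: true
  j=9: false
  j=10: true
Fails at j=7 → formula fails.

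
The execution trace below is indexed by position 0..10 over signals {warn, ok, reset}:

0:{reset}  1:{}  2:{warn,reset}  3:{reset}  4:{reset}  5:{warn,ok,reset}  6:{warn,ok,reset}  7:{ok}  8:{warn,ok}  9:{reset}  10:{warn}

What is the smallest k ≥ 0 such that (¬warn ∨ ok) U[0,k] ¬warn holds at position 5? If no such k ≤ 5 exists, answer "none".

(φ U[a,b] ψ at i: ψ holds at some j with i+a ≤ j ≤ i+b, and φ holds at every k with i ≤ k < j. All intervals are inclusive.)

2

Need earliest j ≥ 5 with ¬warn, and (¬warn ∨ ok) at every k in [5,j-1].
  j=5: rhs fails.
  j=6: rhs fails.
  j=7: rhs holds; lhs holds on [5,6]. k = 2.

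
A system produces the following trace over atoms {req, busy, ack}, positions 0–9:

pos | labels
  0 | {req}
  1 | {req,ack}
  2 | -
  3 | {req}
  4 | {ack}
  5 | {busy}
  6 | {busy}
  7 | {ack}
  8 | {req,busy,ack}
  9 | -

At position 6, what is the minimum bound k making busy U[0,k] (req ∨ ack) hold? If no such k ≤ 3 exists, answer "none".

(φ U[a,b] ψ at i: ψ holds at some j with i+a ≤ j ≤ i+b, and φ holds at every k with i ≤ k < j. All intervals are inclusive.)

1

Need earliest j ≥ 6 with (req ∨ ack), and busy at every k in [6,j-1].
  j=6: rhs fails.
  j=7: rhs holds; lhs holds on [6,6]. k = 1.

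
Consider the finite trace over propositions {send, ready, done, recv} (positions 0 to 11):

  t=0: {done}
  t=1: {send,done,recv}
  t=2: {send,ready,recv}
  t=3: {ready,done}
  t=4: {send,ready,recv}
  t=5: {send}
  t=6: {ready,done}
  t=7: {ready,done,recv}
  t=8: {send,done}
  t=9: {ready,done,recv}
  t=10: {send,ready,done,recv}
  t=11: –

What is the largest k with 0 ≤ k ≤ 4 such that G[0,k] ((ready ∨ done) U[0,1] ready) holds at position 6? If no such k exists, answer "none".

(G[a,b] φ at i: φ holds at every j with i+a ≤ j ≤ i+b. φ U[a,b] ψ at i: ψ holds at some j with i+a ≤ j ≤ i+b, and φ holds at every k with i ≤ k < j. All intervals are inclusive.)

((ready ∨ done) U[0,1] ready) must hold from j=6 onward; find where it first fails.
  j=6: holds
  j=7: holds
  j=8: holds
  j=9: holds
  j=10: holds
Holds through j=10; largest k = 4.

4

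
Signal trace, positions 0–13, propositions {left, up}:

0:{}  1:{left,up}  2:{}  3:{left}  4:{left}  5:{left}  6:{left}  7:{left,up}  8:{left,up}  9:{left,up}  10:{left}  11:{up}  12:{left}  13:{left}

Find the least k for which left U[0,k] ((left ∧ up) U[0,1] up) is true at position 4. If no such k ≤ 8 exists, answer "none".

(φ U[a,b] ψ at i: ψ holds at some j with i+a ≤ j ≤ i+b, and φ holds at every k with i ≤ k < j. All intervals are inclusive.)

Need earliest j ≥ 4 with ((left ∧ up) U[0,1] up), and left at every k in [4,j-1].
  j=4: rhs fails.
  j=5: rhs fails.
  j=6: rhs fails.
  j=7: rhs holds; lhs holds on [4,6]. k = 3.

3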